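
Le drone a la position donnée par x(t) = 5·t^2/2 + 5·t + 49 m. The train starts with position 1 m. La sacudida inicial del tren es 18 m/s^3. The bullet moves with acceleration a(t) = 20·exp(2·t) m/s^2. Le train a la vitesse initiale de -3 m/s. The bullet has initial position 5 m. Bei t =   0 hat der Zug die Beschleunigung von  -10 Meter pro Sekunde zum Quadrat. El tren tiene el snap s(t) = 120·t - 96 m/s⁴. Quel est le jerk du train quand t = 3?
Pour résoudre ceci, nous devons prendre 1 intégrale de notre équation du snap s(t) = 120·t - 96. La primitive du snap est le jerk. En utilisant j(0) = 18, nous obtenons j(t) = 60·t^2 - 96·t + 18. Nous avons le jerk j(t) = 60·t^2 - 96·t + 18. En substituant t = 3: j(3) = 270.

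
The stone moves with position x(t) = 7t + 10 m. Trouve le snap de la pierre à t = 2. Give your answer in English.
To solve this, we need to take 4 derivatives of our position equation x(t) = 7·t + 10. Taking d/dt of x(t), we find v(t) = 7. Differentiating velocity, we get acceleration: a(t) = 0. Taking d/dt of a(t), we find j(t) = 0. The derivative of jerk gives snap: s(t) = 0. From the given snap equation s(t) = 0, we substitute t = 2 to get s = 0.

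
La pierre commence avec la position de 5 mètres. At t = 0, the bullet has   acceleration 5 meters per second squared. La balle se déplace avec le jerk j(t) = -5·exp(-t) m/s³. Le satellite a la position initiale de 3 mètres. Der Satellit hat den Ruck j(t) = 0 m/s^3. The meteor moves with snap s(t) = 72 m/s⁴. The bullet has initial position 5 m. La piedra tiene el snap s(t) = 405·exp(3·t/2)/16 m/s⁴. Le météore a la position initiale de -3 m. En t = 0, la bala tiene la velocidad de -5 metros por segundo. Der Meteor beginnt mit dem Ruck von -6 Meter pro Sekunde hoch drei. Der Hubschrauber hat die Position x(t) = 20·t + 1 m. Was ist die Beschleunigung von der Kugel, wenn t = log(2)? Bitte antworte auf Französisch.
En partant du jerk j(t) = -5·exp(-t), nous prenons 1 intégrale. En intégrant le jerk et en utilisant la condition initiale a(0) = 5, nous obtenons a(t) = 5·exp(-t). En utilisant a(t) = 5·exp(-t) et en substituant t = log(2), nous trouvons a = 5/2.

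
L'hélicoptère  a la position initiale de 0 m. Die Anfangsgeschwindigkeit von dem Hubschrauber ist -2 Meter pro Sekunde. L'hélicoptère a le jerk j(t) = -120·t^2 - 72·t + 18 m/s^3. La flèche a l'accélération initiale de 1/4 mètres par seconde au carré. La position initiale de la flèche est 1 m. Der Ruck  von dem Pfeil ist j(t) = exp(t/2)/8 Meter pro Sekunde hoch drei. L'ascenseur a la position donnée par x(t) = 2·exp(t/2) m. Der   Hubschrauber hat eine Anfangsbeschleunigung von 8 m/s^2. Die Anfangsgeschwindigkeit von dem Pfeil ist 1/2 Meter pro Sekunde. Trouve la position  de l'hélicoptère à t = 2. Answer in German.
Wir müssen das Integral unserer Gleichung für den Ruck j(t) = -120·t^2 - 72·t + 18 3-mal finden. Die Stammfunktion von dem Ruck ist die Beschleunigung. Mit a(0) = 8 erhalten wir a(t) = -40·t^3 - 36·t^2 + 18·t + 8. Die Stammfunktion von der Beschleunigung ist die Geschwindigkeit. Mit v(0) = -2 erhalten wir v(t) = -10·t^4 - 12·t^3 + 9·t^2 + 8·t - 2. Das Integral von der Geschwindigkeit, mit x(0) = 0, ergibt die Position: x(t) = -2·t^5 - 3·t^4 + 3·t^3 + 4·t^2 - 2·t. Wir haben die Position x(t) = -2·t^5 - 3·t^4 + 3·t^3 + 4·t^2 - 2·t. Durch Einsetzen von t = 2: x(2) = -76.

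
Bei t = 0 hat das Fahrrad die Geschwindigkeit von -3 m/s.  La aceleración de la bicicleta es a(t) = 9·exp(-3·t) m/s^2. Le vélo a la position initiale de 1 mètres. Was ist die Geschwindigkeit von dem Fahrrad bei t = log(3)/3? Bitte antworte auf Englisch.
Starting from acceleration a(t) = 9·exp(-3·t), we take 1 integral. The antiderivative of acceleration is velocity. Using v(0) = -3, we get v(t) = -3·exp(-3·t). From the given velocity equation v(t) = -3·exp(-3·t), we substitute t = log(3)/3 to get v = -1.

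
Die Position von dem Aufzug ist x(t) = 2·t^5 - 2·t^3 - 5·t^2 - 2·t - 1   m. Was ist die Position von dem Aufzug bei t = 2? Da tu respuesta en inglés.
Using x(t) = 2·t^5 - 2·t^3 - 5·t^2 - 2·t - 1 and substituting t = 2, we find x = 23.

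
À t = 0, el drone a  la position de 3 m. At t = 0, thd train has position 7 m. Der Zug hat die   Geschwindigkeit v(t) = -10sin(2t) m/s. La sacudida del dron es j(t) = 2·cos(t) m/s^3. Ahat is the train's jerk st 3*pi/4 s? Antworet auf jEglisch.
To solve this, we need to take 2 derivatives of our velocity equation v(t) = -10·sin(2·t). Differentiating velocity, we get acceleration: a(t) = -20·cos(2·t). The derivative of acceleration gives jerk: j(t) = 40·sin(2·t). From the given jerk equation j(t) = 40·sin(2·t), we substitute t = 3*pi/4 to get j = -40.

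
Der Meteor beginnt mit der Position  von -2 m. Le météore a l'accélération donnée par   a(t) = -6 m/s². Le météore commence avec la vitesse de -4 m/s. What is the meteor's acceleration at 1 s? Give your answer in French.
En utilisant a(t) = -6 et en substituant t = 1, nous trouvons a = -6.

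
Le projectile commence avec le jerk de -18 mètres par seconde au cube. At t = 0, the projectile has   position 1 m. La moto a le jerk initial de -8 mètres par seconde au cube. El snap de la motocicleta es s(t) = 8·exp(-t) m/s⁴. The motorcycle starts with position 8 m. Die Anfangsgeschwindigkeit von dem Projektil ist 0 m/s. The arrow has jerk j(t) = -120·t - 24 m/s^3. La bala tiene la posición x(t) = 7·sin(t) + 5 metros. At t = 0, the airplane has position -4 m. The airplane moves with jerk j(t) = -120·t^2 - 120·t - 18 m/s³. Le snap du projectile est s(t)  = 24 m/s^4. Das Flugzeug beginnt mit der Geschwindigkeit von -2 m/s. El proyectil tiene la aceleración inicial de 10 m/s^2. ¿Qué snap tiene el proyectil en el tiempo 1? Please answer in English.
From the given snap equation s(t) = 24, we substitute t = 1 to get s = 24.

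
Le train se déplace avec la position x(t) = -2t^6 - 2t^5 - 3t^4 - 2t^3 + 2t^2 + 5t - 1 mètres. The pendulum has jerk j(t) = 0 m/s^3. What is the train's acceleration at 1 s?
We must differentiate our position equation x(t) = -2·t^6 - 2·t^5 - 3·t^4 - 2·t^3 + 2·t^2 + 5·t - 1 2 times. Taking d/dt of x(t), we find v(t) = -12·t^5 - 10·t^4 - 12·t^3 - 6·t^2 + 4·t + 5. Differentiating velocity, we get acceleration: a(t) = -60·t^4 - 40·t^3 - 36·t^2 - 12·t + 4. Using a(t) = -60·t^4 - 40·t^3 - 36·t^2 - 12·t + 4 and substituting t = 1, we find a = -144.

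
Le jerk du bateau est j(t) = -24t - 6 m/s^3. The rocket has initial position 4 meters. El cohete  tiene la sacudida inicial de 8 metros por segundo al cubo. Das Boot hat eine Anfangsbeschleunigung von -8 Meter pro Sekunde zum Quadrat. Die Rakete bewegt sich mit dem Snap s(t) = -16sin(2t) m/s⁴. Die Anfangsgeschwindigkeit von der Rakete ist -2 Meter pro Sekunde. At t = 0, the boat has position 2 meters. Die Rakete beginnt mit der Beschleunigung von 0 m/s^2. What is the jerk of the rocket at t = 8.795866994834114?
Starting from snap s(t) = -16·sin(2·t), we take 1 antiderivative. Taking ∫s(t)dt and applying j(0) = 8, we find j(t) = 8·cos(2·t). Using j(t) = 8·cos(2·t) and substituting t = 8.795866994834114, we find j = 2.46311919178872.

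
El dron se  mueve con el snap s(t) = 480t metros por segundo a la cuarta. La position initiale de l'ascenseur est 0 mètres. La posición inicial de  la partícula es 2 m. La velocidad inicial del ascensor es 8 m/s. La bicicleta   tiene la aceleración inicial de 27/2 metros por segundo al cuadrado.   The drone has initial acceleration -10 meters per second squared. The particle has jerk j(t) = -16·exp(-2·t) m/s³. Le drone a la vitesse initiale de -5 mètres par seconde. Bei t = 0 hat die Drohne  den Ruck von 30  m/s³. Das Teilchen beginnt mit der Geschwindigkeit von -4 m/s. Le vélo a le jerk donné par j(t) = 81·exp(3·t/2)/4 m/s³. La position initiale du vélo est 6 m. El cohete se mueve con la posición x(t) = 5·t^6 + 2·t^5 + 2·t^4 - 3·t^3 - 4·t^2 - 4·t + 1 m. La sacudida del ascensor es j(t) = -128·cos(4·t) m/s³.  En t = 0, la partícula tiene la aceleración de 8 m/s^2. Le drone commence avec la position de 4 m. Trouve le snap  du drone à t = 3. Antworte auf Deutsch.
Wir haben den Snap s(t) = 480·t. Durch Einsetzen von t = 3: s(3) = 1440.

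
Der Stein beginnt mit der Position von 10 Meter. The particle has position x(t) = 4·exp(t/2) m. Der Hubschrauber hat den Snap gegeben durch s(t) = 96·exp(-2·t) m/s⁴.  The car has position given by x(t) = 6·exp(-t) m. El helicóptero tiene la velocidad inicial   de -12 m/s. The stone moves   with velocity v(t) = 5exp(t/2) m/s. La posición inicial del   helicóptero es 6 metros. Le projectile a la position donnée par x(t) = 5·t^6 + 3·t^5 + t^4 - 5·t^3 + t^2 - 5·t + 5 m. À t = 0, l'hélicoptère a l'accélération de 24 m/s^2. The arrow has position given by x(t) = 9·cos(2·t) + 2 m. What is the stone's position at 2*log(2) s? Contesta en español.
Partiendo de la velocidad v(t) = 5·exp(t/2), tomamos 1 integral. Integrando la velocidad y usando la condición inicial x(0) = 10, obtenemos x(t) = 10·exp(t/2). De la ecuación de la posición x(t) = 10·exp(t/2), sustituimos t = 2*log(2) para obtener x = 20.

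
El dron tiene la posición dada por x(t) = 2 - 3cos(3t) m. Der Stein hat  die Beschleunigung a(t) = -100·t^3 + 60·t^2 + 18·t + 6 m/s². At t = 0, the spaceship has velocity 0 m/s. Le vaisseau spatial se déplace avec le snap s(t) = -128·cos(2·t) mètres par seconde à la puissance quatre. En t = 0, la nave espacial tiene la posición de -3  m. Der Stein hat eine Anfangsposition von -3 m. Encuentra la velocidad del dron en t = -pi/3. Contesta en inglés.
To solve this, we need to take 1 derivative of our position equation x(t) = 2 - 3·cos(3·t). The derivative of position gives velocity: v(t) = 9·sin(3·t). We have velocity v(t) = 9·sin(3·t). Substituting t = -pi/3: v(-pi/3) = 0.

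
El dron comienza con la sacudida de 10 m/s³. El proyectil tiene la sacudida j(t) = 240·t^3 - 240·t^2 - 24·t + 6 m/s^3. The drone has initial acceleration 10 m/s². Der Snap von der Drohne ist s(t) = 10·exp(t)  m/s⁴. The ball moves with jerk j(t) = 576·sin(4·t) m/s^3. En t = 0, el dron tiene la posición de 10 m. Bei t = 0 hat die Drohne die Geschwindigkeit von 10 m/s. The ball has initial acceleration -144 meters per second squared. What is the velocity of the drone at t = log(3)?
Starting from snap s(t) = 10·exp(t), we take 3 integrals. The integral of snap is jerk. Using j(0) = 10, we get j(t) = 10·exp(t). The antiderivative of jerk is acceleration. Using a(0) = 10, we get a(t) = 10·exp(t). The antiderivative of acceleration is velocity. Using v(0) = 10, we get v(t) = 10·exp(t). Using v(t) = 10·exp(t) and substituting t = log(3), we find v = 30.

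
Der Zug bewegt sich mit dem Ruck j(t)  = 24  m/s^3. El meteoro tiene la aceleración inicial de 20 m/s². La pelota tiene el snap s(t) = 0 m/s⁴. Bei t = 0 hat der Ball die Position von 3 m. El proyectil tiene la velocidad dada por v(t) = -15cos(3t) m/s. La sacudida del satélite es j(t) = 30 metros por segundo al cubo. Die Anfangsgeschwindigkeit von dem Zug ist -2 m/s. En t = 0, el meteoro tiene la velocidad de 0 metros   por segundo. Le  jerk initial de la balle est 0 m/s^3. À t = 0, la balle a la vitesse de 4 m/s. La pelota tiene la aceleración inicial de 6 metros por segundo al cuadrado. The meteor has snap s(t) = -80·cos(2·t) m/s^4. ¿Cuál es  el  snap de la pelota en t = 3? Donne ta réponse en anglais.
We have snap s(t) = 0. Substituting t = 3: s(3) = 0.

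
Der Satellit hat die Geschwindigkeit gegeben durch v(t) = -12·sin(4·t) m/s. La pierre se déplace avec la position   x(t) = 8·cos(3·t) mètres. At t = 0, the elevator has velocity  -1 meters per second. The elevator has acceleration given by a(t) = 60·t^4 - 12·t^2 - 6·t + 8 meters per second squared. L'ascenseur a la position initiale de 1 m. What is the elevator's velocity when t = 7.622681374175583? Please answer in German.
Wir müssen das Integral unserer Gleichung für die Beschleunigung a(t) = 60·t^4 - 12·t^2 - 6·t + 8 1-mal finden. Mit ∫a(t)dt und Anwendung von v(0) = -1, finden wir v(t) = 12·t^5 - 4·t^3 - 3·t^2 + 8·t - 1. Mit v(t) = 12·t^5 - 4·t^3 - 3·t^2 + 8·t - 1 und Einsetzen von t = 7.622681374175583, finden wir v = 306944.419325082.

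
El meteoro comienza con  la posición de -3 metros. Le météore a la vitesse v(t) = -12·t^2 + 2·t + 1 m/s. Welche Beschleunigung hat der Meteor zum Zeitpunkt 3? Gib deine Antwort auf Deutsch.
Ausgehend von der Geschwindigkeit v(t) = -12·t^2 + 2·t + 1, nehmen wir 1 Ableitung. Die Ableitung von der Geschwindigkeit ergibt die Beschleunigung: a(t) = 2 - 24·t. Wir haben die Beschleunigung a(t) = 2 - 24·t. Durch Einsetzen von t = 3: a(3) = -70.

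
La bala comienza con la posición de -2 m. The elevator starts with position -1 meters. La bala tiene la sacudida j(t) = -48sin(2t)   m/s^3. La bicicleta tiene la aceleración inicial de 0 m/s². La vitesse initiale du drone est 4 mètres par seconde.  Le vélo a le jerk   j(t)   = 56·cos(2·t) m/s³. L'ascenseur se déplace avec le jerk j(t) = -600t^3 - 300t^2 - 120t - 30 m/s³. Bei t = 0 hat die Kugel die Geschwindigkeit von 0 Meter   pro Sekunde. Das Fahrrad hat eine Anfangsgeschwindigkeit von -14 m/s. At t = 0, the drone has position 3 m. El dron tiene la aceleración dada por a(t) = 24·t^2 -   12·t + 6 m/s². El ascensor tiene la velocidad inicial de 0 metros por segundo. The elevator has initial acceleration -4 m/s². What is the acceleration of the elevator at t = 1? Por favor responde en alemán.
Ausgehend von dem Ruck j(t) = -600·t^3 - 300·t^2 - 120·t - 30, nehmen wir 1 Integral. Die Stammfunktion von dem Ruck ist die Beschleunigung. Mit a(0) = -4 erhalten wir a(t) = -150·t^4 - 100·t^3 - 60·t^2 - 30·t - 4. Mit a(t) = -150·t^4 - 100·t^3 - 60·t^2 - 30·t - 4 und Einsetzen von t = 1, finden wir a = -344.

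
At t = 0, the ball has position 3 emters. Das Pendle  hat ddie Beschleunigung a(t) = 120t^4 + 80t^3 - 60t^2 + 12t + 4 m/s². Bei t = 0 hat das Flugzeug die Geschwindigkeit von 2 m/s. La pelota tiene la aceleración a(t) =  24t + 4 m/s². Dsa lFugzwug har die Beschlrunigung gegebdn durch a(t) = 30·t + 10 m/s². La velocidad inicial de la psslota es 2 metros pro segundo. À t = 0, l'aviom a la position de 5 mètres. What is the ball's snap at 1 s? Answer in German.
Wir müssen unsere Gleichung für die Beschleunigung a(t) = 24·t + 4 2-mal ableiten. Die Ableitung von der Beschleunigung ergibt den Ruck: j(t) = 24. Mit d/dt von j(t) finden wir s(t) = 0. Wir haben den Snap s(t) = 0. Durch Einsetzen von t = 1: s(1) = 0.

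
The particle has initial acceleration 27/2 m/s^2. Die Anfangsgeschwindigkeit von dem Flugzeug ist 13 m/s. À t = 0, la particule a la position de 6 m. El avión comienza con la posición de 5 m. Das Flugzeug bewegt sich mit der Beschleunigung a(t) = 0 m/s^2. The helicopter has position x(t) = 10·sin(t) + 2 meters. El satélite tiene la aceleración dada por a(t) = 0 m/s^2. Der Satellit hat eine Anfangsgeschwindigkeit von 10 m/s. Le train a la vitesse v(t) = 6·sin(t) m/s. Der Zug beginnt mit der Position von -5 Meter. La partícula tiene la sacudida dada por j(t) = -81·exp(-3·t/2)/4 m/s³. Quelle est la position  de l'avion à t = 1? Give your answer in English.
Starting from acceleration a(t) = 0, we take 2 antiderivatives. The antiderivative of acceleration is velocity. Using v(0) = 13, we get v(t) = 13. Finding the antiderivative of v(t) and using x(0) = 5: x(t) = 13·t + 5. Using x(t) = 13·t + 5 and substituting t = 1, we find x = 18.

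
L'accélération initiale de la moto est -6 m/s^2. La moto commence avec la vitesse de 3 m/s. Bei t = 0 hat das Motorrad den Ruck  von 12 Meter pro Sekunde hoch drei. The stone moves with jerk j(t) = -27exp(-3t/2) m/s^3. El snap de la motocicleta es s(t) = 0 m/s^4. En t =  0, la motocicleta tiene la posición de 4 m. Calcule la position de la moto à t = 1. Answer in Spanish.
Para resolver esto, necesitamos tomar 4 antiderivadas de nuestra ecuación del snap s(t) = 0. La integral del snap, con j(0) = 12, da la sacudida: j(t) = 12. La integral de la sacudida, con a(0) = -6, da la aceleración: a(t) = 12·t - 6. La integral de la aceleración, con v(0) = 3, da la velocidad: v(t) = 6·t^2 - 6·t + 3. Tomando ∫v(t)dt y aplicando x(0) = 4, encontramos x(t) = 2·t^3 - 3·t^2 + 3·t + 4. De la ecuación de la posición x(t) = 2·t^3 - 3·t^2 + 3·t + 4, sustituimos t = 1 para obtener x = 6.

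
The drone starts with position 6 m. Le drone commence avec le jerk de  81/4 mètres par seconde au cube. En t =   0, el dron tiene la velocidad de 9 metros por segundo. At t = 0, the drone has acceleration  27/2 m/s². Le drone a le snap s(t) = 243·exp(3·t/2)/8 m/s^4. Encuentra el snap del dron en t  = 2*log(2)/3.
De la ecuación del snap s(t) = 243·exp(3·t/2)/8, sustituimos t = 2*log(2)/3 para obtener s = 243/4.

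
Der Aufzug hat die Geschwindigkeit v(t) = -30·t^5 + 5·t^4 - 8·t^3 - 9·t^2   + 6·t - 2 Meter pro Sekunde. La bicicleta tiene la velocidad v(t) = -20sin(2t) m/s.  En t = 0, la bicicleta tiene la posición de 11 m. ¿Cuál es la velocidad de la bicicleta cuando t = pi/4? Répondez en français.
Nous avons la vitesse v(t) = -20·sin(2·t). En substituant t = pi/4: v(pi/4) = -20.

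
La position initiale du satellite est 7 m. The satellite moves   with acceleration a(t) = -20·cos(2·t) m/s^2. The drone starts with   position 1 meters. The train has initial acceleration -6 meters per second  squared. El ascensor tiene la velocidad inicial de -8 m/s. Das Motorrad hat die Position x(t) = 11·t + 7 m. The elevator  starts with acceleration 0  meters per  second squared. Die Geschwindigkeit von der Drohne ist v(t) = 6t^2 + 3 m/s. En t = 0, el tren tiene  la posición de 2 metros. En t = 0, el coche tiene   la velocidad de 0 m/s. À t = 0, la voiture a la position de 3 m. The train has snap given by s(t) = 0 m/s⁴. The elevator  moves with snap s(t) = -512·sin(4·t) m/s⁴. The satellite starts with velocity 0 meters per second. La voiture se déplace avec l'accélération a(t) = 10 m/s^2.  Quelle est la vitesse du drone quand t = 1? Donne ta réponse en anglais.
From the given velocity equation v(t) = 6·t^2 + 3, we substitute t = 1 to get v = 9.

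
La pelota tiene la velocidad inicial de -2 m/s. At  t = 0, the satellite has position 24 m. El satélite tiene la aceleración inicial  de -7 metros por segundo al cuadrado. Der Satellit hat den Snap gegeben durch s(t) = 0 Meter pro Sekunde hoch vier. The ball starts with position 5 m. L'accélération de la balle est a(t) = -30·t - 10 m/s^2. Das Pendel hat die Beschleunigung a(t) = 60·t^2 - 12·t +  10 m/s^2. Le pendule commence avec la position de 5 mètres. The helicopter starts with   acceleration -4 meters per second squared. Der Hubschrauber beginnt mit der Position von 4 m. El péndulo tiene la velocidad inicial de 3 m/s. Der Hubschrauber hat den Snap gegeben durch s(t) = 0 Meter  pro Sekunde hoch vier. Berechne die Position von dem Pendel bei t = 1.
Um dies zu lösen, müssen wir 2 Stammfunktionen unserer Gleichung für die Beschleunigung a(t) = 60·t^2 - 12·t + 10 finden. Durch Integration von der Beschleunigung und Verwendung der Anfangsbedingung v(0) = 3, erhalten wir v(t) = 20·t^3 - 6·t^2 + 10·t + 3. Das Integral von der Geschwindigkeit, mit x(0) = 5, ergibt die Position: x(t) = 5·t^4 - 2·t^3 + 5·t^2 + 3·t + 5. Mit x(t) = 5·t^4 - 2·t^3 + 5·t^2 + 3·t + 5 und Einsetzen von t = 1, finden wir x = 16.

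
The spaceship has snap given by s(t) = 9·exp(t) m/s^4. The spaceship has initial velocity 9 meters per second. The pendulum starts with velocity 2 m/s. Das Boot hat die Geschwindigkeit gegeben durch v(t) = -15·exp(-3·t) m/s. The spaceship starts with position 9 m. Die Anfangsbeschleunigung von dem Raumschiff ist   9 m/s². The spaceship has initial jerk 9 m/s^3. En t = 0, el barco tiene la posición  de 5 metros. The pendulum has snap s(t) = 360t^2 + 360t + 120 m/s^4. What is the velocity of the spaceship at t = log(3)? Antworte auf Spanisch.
Para resolver esto, necesitamos tomar 3 antiderivadas de nuestra ecuación del snap s(t) = 9·exp(t). Integrando el snap y usando la condición inicial j(0) = 9, obtenemos j(t) = 9·exp(t). La integral de la sacudida, con a(0) = 9, da la aceleración: a(t) = 9·exp(t). Integrando la aceleración y usando la condición inicial v(0) = 9, obtenemos v(t) = 9·exp(t). Tenemos la velocidad v(t) = 9·exp(t). Sustituyendo t = log(3): v(log(3)) = 27.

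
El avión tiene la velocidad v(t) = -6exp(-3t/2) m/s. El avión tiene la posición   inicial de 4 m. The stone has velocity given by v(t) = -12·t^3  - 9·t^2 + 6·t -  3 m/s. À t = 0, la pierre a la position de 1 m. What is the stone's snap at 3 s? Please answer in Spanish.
Para resolver esto, necesitamos tomar 3 derivadas de nuestra ecuación de la velocidad v(t) = -12·t^3 - 9·t^2 + 6·t - 3. Tomando d/dt de v(t), encontramos a(t) = -36·t^2 - 18·t + 6. La derivada de la aceleración da la sacudida: j(t) = -72·t - 18. Derivando la sacudida, obtenemos el snap: s(t) = -72. Usando s(t) = -72 y sustituyendo t = 3, encontramos s = -72.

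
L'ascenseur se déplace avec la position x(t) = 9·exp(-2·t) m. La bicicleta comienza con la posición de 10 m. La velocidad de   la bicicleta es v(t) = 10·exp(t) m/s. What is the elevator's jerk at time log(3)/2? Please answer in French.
Nous devons dériver notre équation de la position x(t) = 9·exp(-2·t) 3 fois. La dérivée de la position donne la vitesse: v(t) = -18·exp(-2·t). En dérivant la vitesse, nous obtenons l'accélération: a(t) = 36·exp(-2·t). En prenant d/dt de a(t), nous trouvons j(t) = -72·exp(-2·t). Nous avons le jerk j(t) = -72·exp(-2·t). En substituant t = log(3)/2: j(log(3)/2) = -24.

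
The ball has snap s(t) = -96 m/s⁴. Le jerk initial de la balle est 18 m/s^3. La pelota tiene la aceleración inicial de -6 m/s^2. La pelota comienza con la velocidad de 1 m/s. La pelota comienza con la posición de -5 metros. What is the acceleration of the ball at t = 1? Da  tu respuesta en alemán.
Wir müssen das Integral unserer Gleichung für den Snap s(t) = -96 2-mal finden. Die Stammfunktion von dem Snap ist der Ruck. Mit j(0) = 18 erhalten wir j(t) = 18 - 96·t. Mit ∫j(t)dt und Anwendung von a(0) = -6, finden wir a(t) = -48·t^2 + 18·t - 6. Aus der Gleichung für die Beschleunigung a(t) = -48·t^2 + 18·t - 6, setzen wir t = 1 ein und erhalten a = -36.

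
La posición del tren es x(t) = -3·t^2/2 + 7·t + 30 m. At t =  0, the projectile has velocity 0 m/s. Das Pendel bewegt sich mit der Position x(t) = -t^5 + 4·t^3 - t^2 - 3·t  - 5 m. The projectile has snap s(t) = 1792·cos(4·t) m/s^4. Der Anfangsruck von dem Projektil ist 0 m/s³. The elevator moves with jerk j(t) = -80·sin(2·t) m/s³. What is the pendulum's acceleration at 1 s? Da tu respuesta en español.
Para resolver esto, necesitamos tomar 2 derivadas de nuestra ecuación de la posición x(t) = -t^5 + 4·t^3 - t^2 - 3·t - 5. Derivando la posición, obtenemos la velocidad: v(t) = -5·t^4 + 12·t^2 - 2·t - 3. Tomando d/dt de v(t), encontramos a(t) = -20·t^3 + 24·t - 2. Tenemos la aceleración a(t) = -20·t^3 + 24·t - 2. Sustituyendo t = 1: a(1) = 2.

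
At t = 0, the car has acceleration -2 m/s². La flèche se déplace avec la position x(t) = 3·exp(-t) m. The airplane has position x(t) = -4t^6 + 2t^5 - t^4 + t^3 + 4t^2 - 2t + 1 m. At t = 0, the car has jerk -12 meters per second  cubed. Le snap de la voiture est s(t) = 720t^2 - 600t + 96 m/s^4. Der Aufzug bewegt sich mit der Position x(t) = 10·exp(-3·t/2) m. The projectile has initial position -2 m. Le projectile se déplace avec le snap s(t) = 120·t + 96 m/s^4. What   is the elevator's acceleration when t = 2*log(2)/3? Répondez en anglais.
To solve this, we need to take 2 derivatives of our position equation x(t) = 10·exp(-3·t/2). Differentiating position, we get velocity: v(t) = -15·exp(-3·t/2). The derivative of velocity gives acceleration: a(t) = 45·exp(-3·t/2)/2. From the given acceleration equation a(t) = 45·exp(-3·t/2)/2, we substitute t = 2*log(2)/3 to get a = 45/4.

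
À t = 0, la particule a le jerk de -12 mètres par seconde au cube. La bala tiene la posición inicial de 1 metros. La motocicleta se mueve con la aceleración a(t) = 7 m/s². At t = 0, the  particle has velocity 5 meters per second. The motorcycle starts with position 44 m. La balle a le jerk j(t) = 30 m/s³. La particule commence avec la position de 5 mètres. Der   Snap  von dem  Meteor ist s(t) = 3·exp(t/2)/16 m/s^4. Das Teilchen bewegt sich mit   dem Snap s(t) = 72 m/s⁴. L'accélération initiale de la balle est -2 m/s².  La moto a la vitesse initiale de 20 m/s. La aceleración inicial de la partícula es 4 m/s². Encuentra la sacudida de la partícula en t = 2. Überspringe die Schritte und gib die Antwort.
La respuesta es 132.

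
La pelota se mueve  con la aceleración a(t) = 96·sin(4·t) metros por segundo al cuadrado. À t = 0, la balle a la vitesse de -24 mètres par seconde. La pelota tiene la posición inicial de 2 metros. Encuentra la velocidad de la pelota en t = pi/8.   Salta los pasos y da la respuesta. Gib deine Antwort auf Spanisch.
La respuesta es 0.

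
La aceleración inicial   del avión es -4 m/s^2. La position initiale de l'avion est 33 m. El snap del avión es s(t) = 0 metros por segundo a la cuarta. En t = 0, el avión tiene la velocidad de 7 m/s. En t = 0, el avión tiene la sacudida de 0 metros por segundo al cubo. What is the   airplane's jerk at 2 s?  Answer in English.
To find the answer, we compute 1 antiderivative of s(t) = 0. Finding the integral of s(t) and using j(0) = 0: j(t) = 0. From the given jerk equation j(t) = 0, we substitute t = 2 to get j = 0.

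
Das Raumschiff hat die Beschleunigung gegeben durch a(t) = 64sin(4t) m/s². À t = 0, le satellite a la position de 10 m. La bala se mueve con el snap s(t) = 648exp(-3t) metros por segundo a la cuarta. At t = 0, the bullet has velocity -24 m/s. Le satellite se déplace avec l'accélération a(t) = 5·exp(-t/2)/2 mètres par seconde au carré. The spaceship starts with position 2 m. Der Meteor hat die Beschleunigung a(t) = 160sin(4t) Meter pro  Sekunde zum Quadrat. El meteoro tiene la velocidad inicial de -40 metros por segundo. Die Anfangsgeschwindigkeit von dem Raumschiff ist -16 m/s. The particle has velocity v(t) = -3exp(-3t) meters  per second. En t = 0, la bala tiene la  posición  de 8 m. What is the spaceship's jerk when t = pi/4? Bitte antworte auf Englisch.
To solve this, we need to take 1 derivative of our acceleration equation a(t) = 64·sin(4·t). Taking d/dt of a(t), we find j(t) = 256·cos(4·t). From the given jerk equation j(t) = 256·cos(4·t), we substitute t = pi/4 to get j = -256.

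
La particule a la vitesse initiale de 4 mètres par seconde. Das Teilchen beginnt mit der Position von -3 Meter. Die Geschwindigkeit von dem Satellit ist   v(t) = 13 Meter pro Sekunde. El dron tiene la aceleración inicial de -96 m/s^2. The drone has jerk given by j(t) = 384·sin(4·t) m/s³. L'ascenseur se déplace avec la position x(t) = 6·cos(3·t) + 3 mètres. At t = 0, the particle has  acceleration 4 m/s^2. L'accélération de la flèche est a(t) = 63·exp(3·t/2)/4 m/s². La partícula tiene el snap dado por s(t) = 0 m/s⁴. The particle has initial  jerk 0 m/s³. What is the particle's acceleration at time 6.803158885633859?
To find the answer, we compute 2 antiderivatives of s(t) = 0. Taking ∫s(t)dt and applying j(0) = 0, we find j(t) = 0. The integral of jerk is acceleration. Using a(0) = 4, we get a(t) = 4. Using a(t) = 4 and substituting t = 6.803158885633859, we find a = 4.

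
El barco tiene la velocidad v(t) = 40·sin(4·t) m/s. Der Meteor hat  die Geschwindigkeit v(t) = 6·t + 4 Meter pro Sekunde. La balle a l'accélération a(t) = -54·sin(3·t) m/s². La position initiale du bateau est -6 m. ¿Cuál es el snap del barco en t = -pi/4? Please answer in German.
Wir müssen unsere Gleichung für die Geschwindigkeit v(t) = 40·sin(4·t) 3-mal ableiten. Mit d/dt von v(t) finden wir a(t) = 160·cos(4·t). Die Ableitung von der Beschleunigung ergibt den Ruck: j(t) = -640·sin(4·t). Die Ableitung von dem Ruck ergibt den Snap: s(t) = -2560·cos(4·t). Wir haben den Snap s(t) = -2560·cos(4·t). Durch Einsetzen von t = -pi/4: s(-pi/4) = 2560.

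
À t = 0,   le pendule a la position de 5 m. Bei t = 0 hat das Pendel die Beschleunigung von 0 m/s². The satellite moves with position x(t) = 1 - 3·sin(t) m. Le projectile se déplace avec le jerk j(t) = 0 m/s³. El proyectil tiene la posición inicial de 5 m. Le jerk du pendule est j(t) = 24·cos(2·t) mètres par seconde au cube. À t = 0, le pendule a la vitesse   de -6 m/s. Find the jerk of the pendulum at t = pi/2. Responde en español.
Tenemos la sacudida j(t) = 24·cos(2·t). Sustituyendo t = pi/2: j(pi/2) = -24.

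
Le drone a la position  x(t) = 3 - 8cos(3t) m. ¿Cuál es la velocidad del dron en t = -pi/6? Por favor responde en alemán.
Wir müssen unsere Gleichung für die Position x(t) = 3 - 8·cos(3·t) 1-mal ableiten. Mit d/dt von x(t) finden wir v(t) = 24·sin(3·t). Mit v(t) = 24·sin(3·t) und Einsetzen von t = -pi/6, finden wir v = -24.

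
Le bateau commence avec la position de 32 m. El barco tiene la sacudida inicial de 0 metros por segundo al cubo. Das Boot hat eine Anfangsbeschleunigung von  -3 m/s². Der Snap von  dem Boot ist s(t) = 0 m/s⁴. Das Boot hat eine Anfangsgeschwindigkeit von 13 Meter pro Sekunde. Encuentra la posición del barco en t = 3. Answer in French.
Nous devons intégrer notre équation du snap s(t) = 0 4 fois. En intégrant le snap et en utilisant la condition initiale j(0) = 0, nous obtenons j(t) = 0. En intégrant le jerk et en utilisant la condition initiale a(0) = -3, nous obtenons a(t) = -3. En intégrant l'accélération et en utilisant la condition initiale v(0) = 13, nous obtenons v(t) = 13 - 3·t. En intégrant la vitesse et en utilisant la condition initiale x(0) = 32, nous obtenons x(t) = -3·t^2/2 + 13·t + 32. De l'équation de la position x(t) = -3·t^2/2 + 13·t + 32, nous substituons t = 3 pour obtenir x = 115/2.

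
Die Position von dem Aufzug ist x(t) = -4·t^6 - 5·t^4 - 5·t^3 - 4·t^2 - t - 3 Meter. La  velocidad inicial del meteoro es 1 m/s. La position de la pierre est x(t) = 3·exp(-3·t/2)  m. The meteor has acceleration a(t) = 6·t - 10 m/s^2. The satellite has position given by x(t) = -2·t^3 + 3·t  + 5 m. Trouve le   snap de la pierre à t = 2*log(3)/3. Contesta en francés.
Pour résoudre ceci, nous devons prendre 4 dérivées de notre équation de la position x(t) = 3·exp(-3·t/2). La dérivée de la position donne la vitesse: v(t) = -9·exp(-3·t/2)/2. La dérivée de la vitesse donne l'accélération: a(t) = 27·exp(-3·t/2)/4. La dérivée de l'accélération donne le jerk: j(t) = -81·exp(-3·t/2)/8. La dérivée du jerk donne le snap: s(t) = 243·exp(-3·t/2)/16. Nous avons le snap s(t) = 243·exp(-3·t/2)/16. En substituant t = 2*log(3)/3: s(2*log(3)/3) = 81/16.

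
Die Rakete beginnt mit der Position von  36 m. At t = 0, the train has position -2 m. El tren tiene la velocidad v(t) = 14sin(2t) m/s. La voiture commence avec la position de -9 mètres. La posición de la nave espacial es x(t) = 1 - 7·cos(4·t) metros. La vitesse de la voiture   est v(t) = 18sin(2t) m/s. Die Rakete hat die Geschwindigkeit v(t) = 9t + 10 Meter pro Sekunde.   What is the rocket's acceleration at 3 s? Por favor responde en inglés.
Starting from velocity v(t) = 9·t + 10, we take 1 derivative. The derivative of velocity gives acceleration: a(t) = 9. We have acceleration a(t) = 9. Substituting t = 3: a(3) = 9.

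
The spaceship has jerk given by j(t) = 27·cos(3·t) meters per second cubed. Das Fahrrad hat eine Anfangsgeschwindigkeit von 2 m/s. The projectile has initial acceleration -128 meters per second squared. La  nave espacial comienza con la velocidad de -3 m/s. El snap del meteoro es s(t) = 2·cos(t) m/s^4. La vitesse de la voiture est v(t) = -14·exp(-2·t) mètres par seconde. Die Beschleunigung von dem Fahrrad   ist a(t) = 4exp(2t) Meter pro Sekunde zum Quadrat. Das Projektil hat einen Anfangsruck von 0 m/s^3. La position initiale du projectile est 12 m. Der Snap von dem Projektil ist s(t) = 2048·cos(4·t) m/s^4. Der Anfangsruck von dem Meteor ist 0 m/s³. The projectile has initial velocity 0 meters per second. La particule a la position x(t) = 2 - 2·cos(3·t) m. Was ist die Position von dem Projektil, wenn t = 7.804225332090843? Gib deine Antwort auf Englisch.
We must find the antiderivative of our snap equation s(t) = 2048·cos(4·t) 4 times. Finding the antiderivative of s(t) and using j(0) = 0: j(t) = 512·sin(4·t). The antiderivative of jerk, with a(0) = -128, gives acceleration: a(t) = -128·cos(4·t). The antiderivative of acceleration is velocity. Using v(0) = 0, we get v(t) = -32·sin(4·t). Finding the integral of v(t) and using x(0) = 12: x(t) = 8·cos(4·t) + 4. Using x(t) = 8·cos(4·t) + 4 and substituting t = 7.804225332090843, we find x = 11.8420781883022.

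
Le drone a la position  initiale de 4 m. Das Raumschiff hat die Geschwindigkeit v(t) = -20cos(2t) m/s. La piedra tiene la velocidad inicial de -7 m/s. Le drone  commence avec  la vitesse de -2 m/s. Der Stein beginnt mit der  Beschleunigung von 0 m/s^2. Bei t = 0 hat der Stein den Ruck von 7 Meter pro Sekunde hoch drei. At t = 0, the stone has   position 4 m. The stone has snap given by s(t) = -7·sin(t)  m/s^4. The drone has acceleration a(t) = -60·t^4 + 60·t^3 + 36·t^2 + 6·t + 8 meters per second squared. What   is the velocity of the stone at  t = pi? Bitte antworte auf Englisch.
To find the answer, we compute 3 integrals of s(t) = -7·sin(t). Finding the integral of s(t) and using j(0) = 7: j(t) = 7·cos(t). Taking ∫j(t)dt and applying a(0) = 0, we find a(t) = 7·sin(t). The antiderivative of acceleration, with v(0) = -7, gives velocity: v(t) = -7·cos(t). From the given velocity equation v(t) = -7·cos(t), we substitute t = pi to get v = 7.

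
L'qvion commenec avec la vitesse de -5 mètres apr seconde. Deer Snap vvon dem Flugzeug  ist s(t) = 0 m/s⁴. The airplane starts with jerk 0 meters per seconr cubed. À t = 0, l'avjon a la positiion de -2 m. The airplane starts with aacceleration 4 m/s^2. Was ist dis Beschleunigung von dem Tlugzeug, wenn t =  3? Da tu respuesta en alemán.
Um dies zu lösen, müssen wir 2 Stammfunktionen unserer Gleichung für den Snap s(t) = 0 finden. Die Stammfunktion von dem Snap, mit j(0) = 0, ergibt den Ruck: j(t) = 0. Die Stammfunktion von dem Ruck, mit a(0) = 4, ergibt die Beschleunigung: a(t) = 4. Wir haben die Beschleunigung a(t) = 4. Durch Einsetzen von t = 3: a(3) = 4.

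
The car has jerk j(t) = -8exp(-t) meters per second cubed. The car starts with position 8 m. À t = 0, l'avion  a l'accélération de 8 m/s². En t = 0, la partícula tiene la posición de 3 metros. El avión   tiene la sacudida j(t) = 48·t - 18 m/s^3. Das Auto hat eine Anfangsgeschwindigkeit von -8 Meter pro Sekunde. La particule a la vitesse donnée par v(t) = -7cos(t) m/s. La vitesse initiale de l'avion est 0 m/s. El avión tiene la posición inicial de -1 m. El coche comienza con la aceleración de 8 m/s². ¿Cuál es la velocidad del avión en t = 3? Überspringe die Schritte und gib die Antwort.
La velocidad en t = 3 es v = 159.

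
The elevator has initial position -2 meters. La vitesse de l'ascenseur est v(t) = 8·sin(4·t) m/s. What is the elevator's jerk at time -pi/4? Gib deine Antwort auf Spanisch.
Debemos derivar nuestra ecuación de la velocidad v(t) = 8·sin(4·t) 2 veces. Tomando d/dt de v(t), encontramos a(t) = 32·cos(4·t). La derivada de la aceleración da la sacudida: j(t) = -128·sin(4·t). Tenemos la sacudida j(t) = -128·sin(4·t). Sustituyendo t = -pi/4: j(-pi/4) = 0.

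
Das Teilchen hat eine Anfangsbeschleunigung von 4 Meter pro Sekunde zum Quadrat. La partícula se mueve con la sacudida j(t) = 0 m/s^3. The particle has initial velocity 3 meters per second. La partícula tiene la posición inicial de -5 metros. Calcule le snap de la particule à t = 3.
En partant du jerk j(t) = 0, nous prenons 1 dérivée. En prenant d/dt de j(t), nous trouvons s(t) = 0. De l'équation du snap s(t) = 0, nous substituons t = 3 pour obtenir s = 0.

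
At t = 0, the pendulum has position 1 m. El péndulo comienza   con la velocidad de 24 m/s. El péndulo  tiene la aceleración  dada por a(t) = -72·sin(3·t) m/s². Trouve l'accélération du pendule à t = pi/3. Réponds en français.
De l'équation de l'accélération a(t) = -72·sin(3·t), nous substituons t = pi/3 pour obtenir a = 0.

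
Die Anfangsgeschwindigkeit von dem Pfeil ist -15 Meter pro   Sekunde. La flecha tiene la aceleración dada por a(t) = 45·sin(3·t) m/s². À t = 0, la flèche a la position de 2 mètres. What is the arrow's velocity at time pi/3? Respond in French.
En partant de l'accélération a(t) = 45·sin(3·t), nous prenons 1 primitive. La primitive de l'accélération, avec v(0) = -15, donne la vitesse: v(t) = -15·cos(3·t). Nous avons la vitesse v(t) = -15·cos(3·t). En substituant t = pi/3: v(pi/3) = 15.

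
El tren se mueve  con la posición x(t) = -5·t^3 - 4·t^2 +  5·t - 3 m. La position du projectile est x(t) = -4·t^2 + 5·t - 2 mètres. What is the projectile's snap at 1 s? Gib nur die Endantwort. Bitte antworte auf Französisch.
La réponse est 0.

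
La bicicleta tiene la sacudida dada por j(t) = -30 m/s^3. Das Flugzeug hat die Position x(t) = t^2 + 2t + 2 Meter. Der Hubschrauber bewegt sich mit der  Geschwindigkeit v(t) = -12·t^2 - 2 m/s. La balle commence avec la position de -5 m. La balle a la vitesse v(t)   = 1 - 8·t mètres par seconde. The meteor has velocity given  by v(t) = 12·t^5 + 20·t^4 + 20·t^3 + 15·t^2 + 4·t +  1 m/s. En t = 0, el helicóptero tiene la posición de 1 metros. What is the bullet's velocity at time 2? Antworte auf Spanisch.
Tenemos la velocidad v(t) = 1 - 8·t. Sustituyendo t = 2: v(2) = -15.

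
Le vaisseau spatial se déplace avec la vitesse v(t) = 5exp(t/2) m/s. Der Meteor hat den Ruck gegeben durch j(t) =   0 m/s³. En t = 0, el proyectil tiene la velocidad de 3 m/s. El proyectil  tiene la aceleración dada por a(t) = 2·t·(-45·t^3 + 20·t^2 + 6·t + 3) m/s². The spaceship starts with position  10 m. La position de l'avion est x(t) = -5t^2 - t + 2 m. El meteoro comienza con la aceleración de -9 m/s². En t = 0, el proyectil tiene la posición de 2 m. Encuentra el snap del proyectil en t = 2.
Partiendo de la aceleración a(t) = 2·t·(-45·t^3 + 20·t^2 + 6·t + 3), tomamos 2 derivadas. La derivada de la aceleración da la sacudida: j(t) = -90·t^3 + 40·t^2 + 2·t·(-135·t^2 + 40·t + 6) + 12·t + 6. Derivando la sacudida, obtenemos el snap: s(t) = -540·t^2 + 2·t·(40 - 270·t) + 160·t + 24. Usando s(t) = -540·t^2 + 2·t·(40 - 270·t) + 160·t + 24 y sustituyendo t = 2, encontramos s = -3816.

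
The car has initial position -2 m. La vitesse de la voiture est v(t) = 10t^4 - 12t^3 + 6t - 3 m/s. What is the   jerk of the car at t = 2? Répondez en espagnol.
Debemos derivar nuestra ecuación de la velocidad v(t) = 10·t^4 - 12·t^3 + 6·t - 3 2 veces. Derivando la velocidad, obtenemos la aceleración: a(t) = 40·t^3 - 36·t^2 + 6. La derivada de la aceleración da la sacudida: j(t) = 120·t^2 - 72·t. Tenemos la sacudida j(t) = 120·t^2 - 72·t. Sustituyendo t = 2: j(2) = 336.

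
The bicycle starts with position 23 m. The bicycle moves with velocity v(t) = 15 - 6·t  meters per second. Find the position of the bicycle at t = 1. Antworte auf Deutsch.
Wir müssen das Integral unserer Gleichung für die Geschwindigkeit v(t) = 15 - 6·t 1-mal finden. Die Stammfunktion von der Geschwindigkeit, mit x(0) = 23, ergibt die Position: x(t) = -3·t^2 + 15·t + 23. Wir haben die Position x(t) = -3·t^2 + 15·t + 23. Durch Einsetzen von t = 1: x(1) = 35.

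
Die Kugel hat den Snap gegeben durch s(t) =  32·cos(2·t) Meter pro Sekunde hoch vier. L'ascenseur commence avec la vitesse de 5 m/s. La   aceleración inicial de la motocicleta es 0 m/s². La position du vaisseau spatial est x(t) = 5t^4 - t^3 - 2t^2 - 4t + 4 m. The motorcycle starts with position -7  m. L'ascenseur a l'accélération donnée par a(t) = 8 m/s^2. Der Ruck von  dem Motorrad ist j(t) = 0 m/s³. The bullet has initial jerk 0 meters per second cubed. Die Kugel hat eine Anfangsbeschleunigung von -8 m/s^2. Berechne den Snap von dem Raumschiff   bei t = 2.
Wir müssen unsere Gleichung für die Position x(t) = 5·t^4 - t^3 - 2·t^2 - 4·t + 4 4-mal ableiten. Durch Ableiten von der Position erhalten wir die Geschwindigkeit: v(t) = 20·t^3 - 3·t^2 - 4·t - 4. Durch Ableiten von der Geschwindigkeit erhalten wir die Beschleunigung: a(t) = 60·t^2 - 6·t - 4. Durch Ableiten von der Beschleunigung erhalten wir den Ruck: j(t) = 120·t - 6. Mit d/dt von j(t) finden wir s(t) = 120. Aus der Gleichung für den Snap s(t) = 120, setzen wir t = 2 ein und erhalten s = 120.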